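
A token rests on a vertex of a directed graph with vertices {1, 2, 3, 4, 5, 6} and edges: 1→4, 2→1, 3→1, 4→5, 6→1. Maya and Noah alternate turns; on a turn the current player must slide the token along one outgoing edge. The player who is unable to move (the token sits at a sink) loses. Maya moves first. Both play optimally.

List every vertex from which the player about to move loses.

1, 5

Classify positions by backward induction: terminal positions (no move available) are L. From any other position, the mover wins iff some move reaches an L.
Every edge goes from a vertex to one that appears earlier in the order 5, 4, 1, 2, 6, 3, so processing vertices in that order labels each vertex after all of its successors.
5: no outgoing edge → L
4: reaches L-position 5 → W
1: only reaches 4(W), which is W → L
2: reaches L-position 1 → W
6: reaches L-position 1 → W
3: reaches L-position 1 → W
The losing starting vertices are exactly the entries labelled L in this table (2 of them).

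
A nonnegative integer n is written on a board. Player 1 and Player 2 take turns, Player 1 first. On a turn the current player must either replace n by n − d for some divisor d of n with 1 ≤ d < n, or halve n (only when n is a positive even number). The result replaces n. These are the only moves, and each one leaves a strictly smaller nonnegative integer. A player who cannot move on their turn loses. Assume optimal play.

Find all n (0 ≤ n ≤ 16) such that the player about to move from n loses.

Classify positions by backward induction: terminal positions (no move available) are L. From any other position, the mover wins iff some move reaches an L.
n=0: no move → L
n=1: no move → L
n=2: W (go to 1, an L position)
n=3: L (sole option 2(W) is W)
n=4: W (go to 3, an L position)
n=5: L (sole option 4(W) is W)
n=6: W (go to 3, an L position)
n=7: L (sole option 6(W) is W)
n=8: W (go to 7, an L position)
n=9: L (options 6(W), 8(W) are all W)
n=10: W (go to 5, an L position)
n=11: L (sole option 10(W) is W)
n=12: W (go to 9, an L position)
n=13: L (sole option 12(W) is W)
n=14: W (go to 7, an L position)
n=15: L (options 10(W), 12(W), 14(W) are all W)
n=16: W (go to 15, an L position)
The losing starting values of n are exactly the entries labelled L in this table (9 of them).

0, 1, 3, 5, 7, 9, 11, 13, 15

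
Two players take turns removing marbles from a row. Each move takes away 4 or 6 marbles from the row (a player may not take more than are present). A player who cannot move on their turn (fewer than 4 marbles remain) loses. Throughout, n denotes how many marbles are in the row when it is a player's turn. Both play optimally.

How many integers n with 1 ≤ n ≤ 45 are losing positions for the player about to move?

19

Label each position W (a win for the player to move) or L (a loss). A position with no legal move is L; any other position is W exactly when some move reaches an L, and L when every move reaches a W.
n=0: no move → L
n=1: no move → L
n=2: no move → L
n=3: no move → L
n=4: can move to 0, which is L ⇒ W
n=5: can move to 1, which is L ⇒ W
n=6: can move to 2, which is L ⇒ W
n=7: can move to 3, which is L ⇒ W
n=8: can move to 2, which is L ⇒ W
n=9: can move to 3, which is L ⇒ W
n=10: moves to 6(W), 4(W); every one is W ⇒ L
n=11: moves to 7(W), 5(W); every one is W ⇒ L
n=12: moves to 8(W), 6(W); every one is W ⇒ L
n=13: moves to 9(W), 7(W); every one is W ⇒ L
n=14: can move to 10, which is L ⇒ W
n=15: can move to 11, which is L ⇒ W
n=16: can move to 12, which is L ⇒ W
n=17: can move to 13, which is L ⇒ W
n=18: can move to 12, which is L ⇒ W
n=19: can move to 13, which is L ⇒ W
n=20: moves to 16(W), 14(W); every one is W ⇒ L
n=21: moves to 17(W), 15(W); every one is W ⇒ L
n=22: moves to 18(W), 16(W); every one is W ⇒ L
n=23: moves to 19(W), 17(W); every one is W ⇒ L
n=24: can move to 20, which is L ⇒ W
n=25: can move to 21, which is L ⇒ W
n=26: can move to 22, which is L ⇒ W
n=27: can move to 23, which is L ⇒ W
n=28: can move to 22, which is L ⇒ W
n=29: can move to 23, which is L ⇒ W
n=30: moves to 26(W), 24(W); every one is W ⇒ L
n=31: moves to 27(W), 25(W); every one is W ⇒ L
n=32: moves to 28(W), 26(W); every one is W ⇒ L
n=33: moves to 29(W), 27(W); every one is W ⇒ L
n=34: can move to 30, which is L ⇒ W
n=35: can move to 31, which is L ⇒ W
n=36: can move to 32, which is L ⇒ W
n=37: can move to 33, which is L ⇒ W
n=38: can move to 32, which is L ⇒ W
n=39: can move to 33, which is L ⇒ W
n=40: moves to 36(W), 34(W); every one is W ⇒ L
n=41: moves to 37(W), 35(W); every one is W ⇒ L
n=42: moves to 38(W), 36(W); every one is W ⇒ L
n=43: moves to 39(W), 37(W); every one is W ⇒ L
n=44: can move to 40, which is L ⇒ W
n=45: can move to 41, which is L ⇒ W
L entries with 1 ≤ n ≤ 45 (n=0 is outside the asked range and is not counted): n = 1, 2, 3, 10, 11, 12, 13, 20, 21, 22, 23, 30, 31, 32, 33, 40, 41, 42, 43; that makes 19.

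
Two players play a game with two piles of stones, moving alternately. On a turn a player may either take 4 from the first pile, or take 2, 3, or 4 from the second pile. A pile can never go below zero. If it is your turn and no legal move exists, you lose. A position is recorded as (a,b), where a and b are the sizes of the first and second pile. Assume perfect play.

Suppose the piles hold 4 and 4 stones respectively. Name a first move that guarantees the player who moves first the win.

Move to (4,2).

Classify positions by backward induction: terminal positions (no move available) are L. From any other position, the mover wins iff some move reaches an L.
No move ever increases a pile, so every position that can arise here has a ≤ 4 and b ≤ 4; it is enough to label the cells with 0 ≤ a ≤ 4 and 0 ≤ b ≤ 4.
Every move lowers a or b (never raises either), so fill the grid row by row in increasing a, and left to right within a row: each cell's successors are then already labelled.
      b=0  b=1  b=2  b=3  b=4
a=0:    L    L    W    W    W
a=1:    L    L    W    W    W
a=2:    L    L    W    W    W
a=3:    L    L    W    W    W
a=4:    W    W    L    L    W
Cells with no legal move (terminal, hence L): (0,0), (0,1), (1,0), (1,1), (2,0), (2,1), (3,0), (3,1).
The remaining L cells, each justified by listing all of its moves:
(4,2): moves to (0,2)(W), (4,0)(W); every one is W ⇒ L
(4,3): moves to (0,3)(W), (4,1)(W), (4,0)(W); every one is W ⇒ L
Every other cell has at least one move into one of the L cells above, so it is W.
From (4,4), the L positions reachable in one move are: (4,2).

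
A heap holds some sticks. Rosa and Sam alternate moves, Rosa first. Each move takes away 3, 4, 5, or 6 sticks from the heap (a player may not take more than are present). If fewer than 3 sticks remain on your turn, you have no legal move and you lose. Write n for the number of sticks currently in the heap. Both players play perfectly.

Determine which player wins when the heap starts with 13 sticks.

Rosa wins.

Positions with no move are L. A position that does have a move is losing for the player to move precisely when every available move leads to a winning position for the opponent. Fill in the labels:
n=0: no move → L
n=1: no move → L
n=2: no move → L
n=3: can move to 0, which is L ⇒ W
n=4: can move to 1, which is L ⇒ W
n=5: can move to 2, which is L ⇒ W
n=6: can move to 2, which is L ⇒ W
n=7: can move to 2, which is L ⇒ W
n=8: can move to 2, which is L ⇒ W
n=9: moves to 6(W), 5(W), 4(W), 3(W); every one is W ⇒ L
n=10: moves to 7(W), 6(W), 5(W), 4(W); every one is W ⇒ L
n=11: moves to 8(W), 7(W), 6(W), 5(W); every one is W ⇒ L
n=12: can move to 9, which is L ⇒ W
n=13: can move to 10, which is L ⇒ W
The starting position 13 is W: Rosa should remove 3, leaving 10, handing over an L position.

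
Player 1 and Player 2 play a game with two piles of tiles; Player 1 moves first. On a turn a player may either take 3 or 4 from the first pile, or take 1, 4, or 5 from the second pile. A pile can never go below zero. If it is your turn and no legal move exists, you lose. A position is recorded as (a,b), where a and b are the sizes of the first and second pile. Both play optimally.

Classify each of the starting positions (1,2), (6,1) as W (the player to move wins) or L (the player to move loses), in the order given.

(1,2): L, (6,1): W

Work bottom-up. With no move the player to move loses. Otherwise the position is W if at least one move leads to an L position for the opponent, and L if every move leads to a W.
No move ever increases a pile, so every position that can arise here has a ≤ 6 and b ≤ 2; it is enough to label the cells with 0 ≤ a ≤ 6 and 0 ≤ b ≤ 2.
Every move lowers a or b (never raises either), so fill the grid row by row in increasing a, and left to right within a row: each cell's successors are then already labelled.
      b=0  b=1  b=2
a=0:    L    W    L
a=1:    L    W    L
a=2:    L    W    L
a=3:    W    L    W
a=4:    W    L    W
a=5:    W    L    W
a=6:    W    W    W
Cells with no legal move (terminal, hence L): (0,0), (1,0), (2,0).
The remaining L cells, each justified by listing all of its moves:
(0,2): only reaches (0,1)(W), which is W → L
(1,2): only reaches (1,1)(W), which is W → L
(2,2): only reaches (2,1)(W), which is W → L
(3,1): only reaches (0,1)(W), (3,0)(W), all W → L
(4,1): only reaches (1,1)(W), (0,1)(W), (4,0)(W), all W → L
(5,1): only reaches (2,1)(W), (1,1)(W), (5,0)(W), all W → L
Every other cell has at least one move into one of the L cells above, so it is W.
(1,2): one of the L cells justified above, so L
(6,1): the move to (3,1) reaches an L cell, so W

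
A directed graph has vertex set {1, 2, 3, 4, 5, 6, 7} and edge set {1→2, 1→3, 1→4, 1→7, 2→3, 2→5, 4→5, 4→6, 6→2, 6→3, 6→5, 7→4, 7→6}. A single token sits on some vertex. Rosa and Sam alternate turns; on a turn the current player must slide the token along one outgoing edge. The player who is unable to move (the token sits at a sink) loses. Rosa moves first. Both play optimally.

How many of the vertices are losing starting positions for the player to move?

3

Classify positions by backward induction: terminal positions (no move available) are L. From any other position, the mover wins iff some move reaches an L.
Every edge goes from a vertex to one that appears earlier in the order 3, 5, 2, 6, 4, 7, 1, so processing vertices in that order labels each vertex after all of its successors.
3: no outgoing edge → L
5: no outgoing edge → L
2: reaches L-position 5 → W
6: reaches L-position 5 → W
4: reaches L-position 5 → W
7: only reaches 4(W), 6(W), all W → L
1: reaches L-position 7 → W
The L vertices are 3, 5, 7; that is 3 in all.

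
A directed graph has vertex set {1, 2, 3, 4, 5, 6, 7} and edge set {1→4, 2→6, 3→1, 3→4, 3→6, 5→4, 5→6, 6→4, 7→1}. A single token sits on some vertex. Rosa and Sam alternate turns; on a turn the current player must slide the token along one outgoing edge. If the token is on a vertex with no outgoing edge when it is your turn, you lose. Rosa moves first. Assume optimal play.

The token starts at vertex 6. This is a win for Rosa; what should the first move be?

Positions with no move are L. A position that does have a move is losing for the player to move precisely when every available move leads to a winning position for the opponent. Fill in the labels:
Every edge goes from a vertex to one that appears earlier in the order 4, 1, 6, 3, 2, 7, 5, so processing vertices in that order labels each vertex after all of its successors.
4: no outgoing edge → L
1: can move to 4, which is L ⇒ W
6: can move to 4, which is L ⇒ W
3: can move to 4, which is L ⇒ W
2: the only move is to 6(W), a W ⇒ L
7: the only move is to 1(W), a W ⇒ L
5: can move to 4, which is L ⇒ W
From 6, the L positions reachable in one move are: 4.

Move to 4.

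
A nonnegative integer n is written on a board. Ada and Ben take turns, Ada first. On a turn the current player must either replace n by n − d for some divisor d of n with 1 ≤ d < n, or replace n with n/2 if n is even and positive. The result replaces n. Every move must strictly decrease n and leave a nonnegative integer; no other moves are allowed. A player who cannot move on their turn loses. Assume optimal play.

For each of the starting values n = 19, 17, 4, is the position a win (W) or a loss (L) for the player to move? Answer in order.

Use the standard recursion: the mover loses at a terminal position; elsewhere, the mover wins exactly when some move hands the opponent an L position.
n=0: no move → L
n=1: no move → L
n=2: can move to 1, which is L ⇒ W
n=3: the only move is to 2(W), a W ⇒ L
n=4: can move to 3, which is L ⇒ W
n=5: the only move is to 4(W), a W ⇒ L
n=6: can move to 3, which is L ⇒ W
n=7: the only move is to 6(W), a W ⇒ L
n=8: can move to 7, which is L ⇒ W
n=9: moves to 6(W), 8(W); every one is W ⇒ L
n=10: can move to 5, which is L ⇒ W
n=11: the only move is to 10(W), a W ⇒ L
n=12: can move to 9, which is L ⇒ W
n=13: the only move is to 12(W), a W ⇒ L
n=14: can move to 7, which is L ⇒ W
n=15: moves to 10(W), 12(W), 14(W); every one is W ⇒ L
n=16: can move to 15, which is L ⇒ W
n=17: the only move is to 16(W), a W ⇒ L
n=18: can move to 9, which is L ⇒ W
n=19: the only move is to 18(W), a W ⇒ L

19: L, 17: L, 4: W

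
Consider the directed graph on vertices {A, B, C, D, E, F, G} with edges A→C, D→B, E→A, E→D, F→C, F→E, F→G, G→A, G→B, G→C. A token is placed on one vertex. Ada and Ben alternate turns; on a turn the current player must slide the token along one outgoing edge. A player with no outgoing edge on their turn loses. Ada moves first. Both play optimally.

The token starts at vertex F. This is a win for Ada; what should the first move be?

Move to E.

Classify positions by backward induction: terminal positions (no move available) are L. From any other position, the mover wins iff some move reaches an L.
Every edge goes from a vertex to one that appears earlier in the order C, B, A, D, G, E, F, so processing vertices in that order labels each vertex after all of its successors.
C: no outgoing edge → L
B: no outgoing edge → L
A: →C(L), so W
D: →B(L), so W
G: →B(L), so W
E: →D(W), A(W) — all W, so L
F: →E(L), so W
From F, the L positions reachable in one move are: E, C. Any move reaching one of these is winning.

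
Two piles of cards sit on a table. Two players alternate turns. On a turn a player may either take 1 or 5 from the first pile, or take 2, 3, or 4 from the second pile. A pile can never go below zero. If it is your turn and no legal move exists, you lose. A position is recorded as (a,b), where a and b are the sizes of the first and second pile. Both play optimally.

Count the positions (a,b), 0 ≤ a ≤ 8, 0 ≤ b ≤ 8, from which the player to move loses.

Label each position W (a win for the player to move) or L (a loss). A position with no legal move is L; any other position is W exactly when some move reaches an L, and L when every move reaches a W.
Every move lowers a or b (never raises either), so fill the grid row by row in increasing a, and left to right within a row: each cell's successors are then already labelled.
      b=0  b=1  b=2  b=3  b=4  b=5  b=6  b=7  b=8
a=0:    L    L    W    W    W    W    L    L    W
a=1:    W    W    L    L    W    W    W    W    L
a=2:    L    L    W    W    W    W    L    L    W
a=3:    W    W    L    L    W    W    W    W    L
a=4:    L    L    W    W    W    W    L    L    W
a=5:    W    W    L    L    W    W    W    W    L
a=6:    L    L    W    W    W    W    L    L    W
a=7:    W    W    L    L    W    W    W    W    L
a=8:    L    L    W    W    W    W    L    L    W
Cells with no legal move (terminal, hence L): (0,0), (0,1).
The remaining L cells, each justified by listing all of its moves:
(0,6): L (options (0,4)(W), (0,3)(W), (0,2)(W) are all W)
(0,7): L (options (0,5)(W), (0,4)(W), (0,3)(W) are all W)
(1,2): L (options (0,2)(W), (1,0)(W) are all W)
(1,3): L (options (0,3)(W), (1,1)(W), (1,0)(W) are all W)
(1,8): L (options (0,8)(W), (1,6)(W), (1,5)(W), (1,4)(W) are all W)
(2,0): L (sole option (1,0)(W) is W)
(2,1): L (sole option (1,1)(W) is W)
(2,6): L (options (1,6)(W), (2,4)(W), (2,3)(W), (2,2)(W) are all W)
(2,7): L (options (1,7)(W), (2,5)(W), (2,4)(W), (2,3)(W) are all W)
(3,2): L (options (2,2)(W), (3,0)(W) are all W)
(3,3): L (options (2,3)(W), (3,1)(W), (3,0)(W) are all W)
(3,8): L (options (2,8)(W), (3,6)(W), (3,5)(W), (3,4)(W) are all W)
(4,0): L (sole option (3,0)(W) is W)
(4,1): L (sole option (3,1)(W) is W)
(4,6): L (options (3,6)(W), (4,4)(W), (4,3)(W), (4,2)(W) are all W)
(4,7): L (options (3,7)(W), (4,5)(W), (4,4)(W), (4,3)(W) are all W)
(5,2): L (options (4,2)(W), (0,2)(W), (5,0)(W) are all W)
(5,3): L (options (4,3)(W), (0,3)(W), (5,1)(W), (5,0)(W) are all W)
(5,8): L (options (4,8)(W), (0,8)(W), (5,6)(W), (5,5)(W), (5,4)(W) are all W)
(6,0): L (options (5,0)(W), (1,0)(W) are all W)
(6,1): L (options (5,1)(W), (1,1)(W) are all W)
(6,6): L (options (5,6)(W), (1,6)(W), (6,4)(W), (6,3)(W), (6,2)(W) are all W)
(6,7): L (options (5,7)(W), (1,7)(W), (6,5)(W), (6,4)(W), (6,3)(W) are all W)
(7,2): L (options (6,2)(W), (2,2)(W), (7,0)(W) are all W)
(7,3): L (options (6,3)(W), (2,3)(W), (7,1)(W), (7,0)(W) are all W)
(7,8): L (options (6,8)(W), (2,8)(W), (7,6)(W), (7,5)(W), (7,4)(W) are all W)
(8,0): L (options (7,0)(W), (3,0)(W) are all W)
(8,1): L (options (7,1)(W), (3,1)(W) are all W)
(8,6): L (options (7,6)(W), (3,6)(W), (8,4)(W), (8,3)(W), (8,2)(W) are all W)
(8,7): L (options (7,7)(W), (3,7)(W), (8,5)(W), (8,4)(W), (8,3)(W) are all W)
Every other cell has at least one move into one of the L cells above, so it is W.
L cells per row: a=0: 4, a=1: 3, a=2: 4, a=3: 3, a=4: 4, a=5: 3, a=6: 4, a=7: 3, a=8: 4; total 32.

32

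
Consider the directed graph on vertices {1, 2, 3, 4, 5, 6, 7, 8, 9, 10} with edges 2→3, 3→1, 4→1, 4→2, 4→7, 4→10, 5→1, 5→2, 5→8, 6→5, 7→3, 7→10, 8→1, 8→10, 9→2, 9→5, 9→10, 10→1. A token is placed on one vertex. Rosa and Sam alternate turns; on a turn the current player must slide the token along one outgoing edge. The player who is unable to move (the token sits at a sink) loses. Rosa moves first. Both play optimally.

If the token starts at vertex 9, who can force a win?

Rosa wins.

Classify positions by backward induction: terminal positions (no move available) are L. From any other position, the mover wins iff some move reaches an L.
Every edge goes from a vertex to one that appears earlier in the order 1, 3, 10, 8, 2, 7, 5, 9, 6, 4, so processing vertices in that order labels each vertex after all of its successors.
1: no outgoing edge → L
3: W (go to 1, an L position)
10: W (go to 1, an L position)
8: W (go to 1, an L position)
2: L (sole option 3(W) is W)
7: L (options 10(W), 3(W) are all W)
5: W (go to 2, an L position)
9: W (go to 2, an L position)
6: L (sole option 5(W) is W)
4: W (go to 7, an L position)
The starting position 9 is W: Rosa should move to 2, handing over an L position.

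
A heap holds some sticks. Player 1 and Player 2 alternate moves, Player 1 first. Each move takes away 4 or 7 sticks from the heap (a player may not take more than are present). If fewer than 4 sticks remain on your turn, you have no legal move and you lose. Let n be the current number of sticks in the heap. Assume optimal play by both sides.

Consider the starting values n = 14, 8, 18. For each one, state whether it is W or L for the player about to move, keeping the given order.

14: L, 8: W, 18: W

Positions with no move are L. A position that does have a move is losing for the player to move precisely when every available move leads to a winning position for the opponent. Fill in the labels:
n=0: no move → L
n=1: no move → L
n=2: no move → L
n=3: no move → L
n=4: reaches L-position 0 → W
n=5: reaches L-position 1 → W
n=6: reaches L-position 2 → W
n=7: reaches L-position 3 → W
n=8: reaches L-position 1 → W
n=9: reaches L-position 2 → W
n=10: reaches L-position 3 → W
n=11: only reaches 7(W), 4(W), all W → L
n=12: only reaches 8(W), 5(W), all W → L
n=13: only reaches 9(W), 6(W), all W → L
n=14: only reaches 10(W), 7(W), all W → L
n=15: reaches L-position 11 → W
n=16: reaches L-position 12 → W
n=17: reaches L-position 13 → W
n=18: reaches L-position 14 → W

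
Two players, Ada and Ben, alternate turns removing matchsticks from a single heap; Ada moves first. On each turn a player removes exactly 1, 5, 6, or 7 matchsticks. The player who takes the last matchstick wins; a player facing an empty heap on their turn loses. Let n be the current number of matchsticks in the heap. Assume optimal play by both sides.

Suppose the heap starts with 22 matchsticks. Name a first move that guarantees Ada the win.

Remove 6, leaving 16.

Use the standard recursion: the mover loses at a terminal position; elsewhere, the mover wins exactly when some move hands the opponent an L position.
n=0: no move → L
n=1: W (go to 0, an L position)
n=2: L (sole option 1(W) is W)
n=3: W (go to 2, an L position)
n=4: L (sole option 3(W) is W)
n=5: W (go to 4, an L position)
n=6: W (go to 0, an L position)
n=7: W (go to 2, an L position)
n=8: W (go to 2, an L position)
n=9: W (go to 4, an L position)
n=10: W (go to 4, an L position)
n=11: W (go to 4, an L position)
n=12: L (options 11(W), 7(W), 6(W), 5(W) are all W)
n=13: W (go to 12, an L position)
n=14: L (options 13(W), 9(W), 8(W), 7(W) are all W)
n=15: W (go to 14, an L position)
n=16: L (options 15(W), 11(W), 10(W), 9(W) are all W)
n=17: W (go to 16, an L position)
n=18: W (go to 12, an L position)
n=19: W (go to 14, an L position)
n=20: W (go to 14, an L position)
n=21: W (go to 16, an L position)
n=22: W (go to 16, an L position)
From 22, the L positions reachable in one move are: 16.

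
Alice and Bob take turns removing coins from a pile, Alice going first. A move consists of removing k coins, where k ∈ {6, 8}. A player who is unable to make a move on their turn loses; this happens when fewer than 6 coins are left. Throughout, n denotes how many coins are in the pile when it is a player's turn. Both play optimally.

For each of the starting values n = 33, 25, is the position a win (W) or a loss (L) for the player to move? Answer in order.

33: L, 25: W

Positions with no move are L. A position that does have a move is losing for the player to move precisely when every available move leads to a winning position for the opponent. Fill in the labels:
n=0: no move → L
n=1: no move → L
n=2: no move → L
n=3: no move → L
n=4: no move → L
n=5: no move → L
n=6: →0(L), so W
n=7: →1(L), so W
n=8: →2(L), so W
n=9: →3(L), so W
n=10: →4(L), so W
n=11: →5(L), so W
n=12: →4(L), so W
n=13: →5(L), so W
n=14: →8(W), 6(W) — all W, so L
n=15: →9(W), 7(W) — all W, so L
n=16: →10(W), 8(W) — all W, so L
n=17: →11(W), 9(W) — all W, so L
n=18: →12(W), 10(W) — all W, so L
n=19: →13(W), 11(W) — all W, so L
n=20: →14(L), so W
n=21: →15(L), so W
n=22: →16(L), so W
n=23: →17(L), so W
n=24: →18(L), so W
n=25: →19(L), so W
n=26: →18(L), so W
n=27: →19(L), so W
n=28: →22(W), 20(W) — all W, so L
n=29: →23(W), 21(W) — all W, so L
n=30: →24(W), 22(W) — all W, so L
n=31: →25(W), 23(W) — all W, so L
n=32: →26(W), 24(W) — all W, so L
n=33: →27(W), 25(W) — all W, so L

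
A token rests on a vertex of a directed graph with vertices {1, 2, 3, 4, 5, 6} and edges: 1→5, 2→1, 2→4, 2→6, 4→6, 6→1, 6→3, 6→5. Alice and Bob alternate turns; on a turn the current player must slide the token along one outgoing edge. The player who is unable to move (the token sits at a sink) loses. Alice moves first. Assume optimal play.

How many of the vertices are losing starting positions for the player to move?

3

Classify positions by backward induction: terminal positions (no move available) are L. From any other position, the mover wins iff some move reaches an L.
Every edge goes from a vertex to one that appears earlier in the order 3, 5, 1, 6, 4, 2, so processing vertices in that order labels each vertex after all of its successors.
3: no outgoing edge → L
5: no outgoing edge → L
1: can move to 5, which is L ⇒ W
6: can move to 5, which is L ⇒ W
4: the only move is to 6(W), a W ⇒ L
2: can move to 4, which is L ⇒ W
The L vertices are 3, 4, 5; that is 3 in all.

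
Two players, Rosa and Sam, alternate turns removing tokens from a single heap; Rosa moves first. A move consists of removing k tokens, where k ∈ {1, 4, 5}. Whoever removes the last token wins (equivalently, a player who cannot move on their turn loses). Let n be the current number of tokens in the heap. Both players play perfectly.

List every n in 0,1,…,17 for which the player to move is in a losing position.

0, 2, 8, 10, 16

Use the standard recursion: the mover loses at a terminal position; elsewhere, the mover wins exactly when some move hands the opponent an L position.
n=0: no move → L
n=1: reaches L-position 0 → W
n=2: only reaches 1(W), which is W → L
n=3: reaches L-position 2 → W
n=4: reaches L-position 0 → W
n=5: reaches L-position 0 → W
n=6: reaches L-position 2 → W
n=7: reaches L-position 2 → W
n=8: only reaches 7(W), 4(W), 3(W), all W → L
n=9: reaches L-position 8 → W
n=10: only reaches 9(W), 6(W), 5(W), all W → L
n=11: reaches L-position 10 → W
n=12: reaches L-position 8 → W
n=13: reaches L-position 8 → W
n=14: reaches L-position 10 → W
n=15: reaches L-position 10 → W
n=16: only reaches 15(W), 12(W), 11(W), all W → L
n=17: reaches L-position 16 → W
The losing starting values of n are exactly the entries labelled L in this table (5 of them).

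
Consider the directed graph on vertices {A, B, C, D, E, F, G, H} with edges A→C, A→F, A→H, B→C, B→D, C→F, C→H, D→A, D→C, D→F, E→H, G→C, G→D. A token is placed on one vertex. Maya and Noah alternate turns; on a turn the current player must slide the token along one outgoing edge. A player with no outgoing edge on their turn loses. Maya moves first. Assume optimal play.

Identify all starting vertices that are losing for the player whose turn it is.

Build the W/L table. Terminal = L. A non-terminal position is W if it has a move to some L; otherwise it is L.
Every edge goes from a vertex to one that appears earlier in the order H, F, C, A, D, B, G, E, so processing vertices in that order labels each vertex after all of its successors.
H: no outgoing edge → L
F: no outgoing edge → L
C: →F(L), so W
A: →F(L), so W
D: →F(L), so W
B: →D(W), C(W) — all W, so L
G: →D(W), C(W) — all W, so L
E: →H(L), so W
The losing starting vertices are exactly the entries labelled L in this table (4 of them).

B, F, G, H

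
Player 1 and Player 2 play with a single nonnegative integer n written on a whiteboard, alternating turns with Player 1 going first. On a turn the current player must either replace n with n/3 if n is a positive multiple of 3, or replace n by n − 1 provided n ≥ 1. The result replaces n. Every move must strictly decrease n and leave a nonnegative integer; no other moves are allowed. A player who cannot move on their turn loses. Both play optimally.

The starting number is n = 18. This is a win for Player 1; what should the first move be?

Move to 17.

Build the W/L table. Terminal = L. A non-terminal position is W if it has a move to some L; otherwise it is L.
n=0: no move → L
n=1: →0(L), so W
n=2: →1(W) only, which is W, so L
n=3: →2(L), so W
n=4: →3(W) only, which is W, so L
n=5: →4(L), so W
n=6: →2(L), so W
n=7: →6(W) only, which is W, so L
n=8: →7(L), so W
n=9: →3(W), 8(W) — all W, so L
n=10: →9(L), so W
n=11: →10(W) only, which is W, so L
n=12: →4(L), so W
n=13: →12(W) only, which is W, so L
n=14: →13(L), so W
n=15: →5(W), 14(W) — all W, so L
n=16: →15(L), so W
n=17: →16(W) only, which is W, so L
n=18: →17(L), so W
From 18, the L positions reachable in one move are: 17.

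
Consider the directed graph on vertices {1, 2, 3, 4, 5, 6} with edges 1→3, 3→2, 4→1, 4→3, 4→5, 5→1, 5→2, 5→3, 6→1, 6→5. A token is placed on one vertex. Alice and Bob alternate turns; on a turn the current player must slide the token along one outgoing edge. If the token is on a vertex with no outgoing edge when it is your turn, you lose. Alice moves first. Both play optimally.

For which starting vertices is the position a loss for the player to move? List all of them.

1, 2

Work bottom-up. With no move the player to move loses. Otherwise the position is W if at least one move leads to an L position for the opponent, and L if every move leads to a W.
Every edge goes from a vertex to one that appears earlier in the order 2, 3, 1, 5, 6, 4, so processing vertices in that order labels each vertex after all of its successors.
2: no outgoing edge → L
3: reaches L-position 2 → W
1: only reaches 3(W), which is W → L
5: reaches L-position 1 → W
6: reaches L-position 1 → W
4: reaches L-position 1 → W
The losing starting vertices are exactly the entries labelled L in this table (2 of them).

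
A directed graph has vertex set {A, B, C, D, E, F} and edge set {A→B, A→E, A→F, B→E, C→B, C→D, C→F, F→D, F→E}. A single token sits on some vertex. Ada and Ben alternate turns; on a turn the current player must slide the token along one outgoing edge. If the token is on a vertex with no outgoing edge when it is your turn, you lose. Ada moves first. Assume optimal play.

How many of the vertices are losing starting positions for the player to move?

Classify positions by backward induction: terminal positions (no move available) are L. From any other position, the mover wins iff some move reaches an L.
Every edge goes from a vertex to one that appears earlier in the order D, E, F, B, A, C, so processing vertices in that order labels each vertex after all of its successors.
D: no outgoing edge → L
E: no outgoing edge → L
F: →E(L), so W
B: →E(L), so W
A: →E(L), so W
C: →D(L), so W
The L vertices are D, E; that is 2 in all.

2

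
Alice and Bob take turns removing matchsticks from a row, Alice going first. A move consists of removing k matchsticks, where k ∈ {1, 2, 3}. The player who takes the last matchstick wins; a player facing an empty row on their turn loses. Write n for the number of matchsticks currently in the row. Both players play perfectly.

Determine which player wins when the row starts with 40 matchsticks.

Bob wins.

Use the standard recursion: the mover loses at a terminal position; elsewhere, the mover wins exactly when some move hands the opponent an L position.
n=0: no move → L
n=1: →0(L), so W
n=2: →0(L), so W
n=3: →0(L), so W
n=4: →3(W), 2(W), 1(W) — all W, so L
n=5: →4(L), so W
n=6: →4(L), so W
n=7: →4(L), so W
n=8: →7(W), 6(W), 5(W) — all W, so L
n=9: →8(L), so W
n=10: →8(L), so W
n=11: →8(L), so W
n=12: →11(W), 10(W), 9(W) — all W, so L
n=13: →12(L), so W
n=14: →12(L), so W
n=15: →12(L), so W
n=16: →15(W), 14(W), 13(W) — all W, so L
n=17: →16(L), so W
n=18: →16(L), so W
n=19: →16(L), so W
n=20: →19(W), 18(W), 17(W) — all W, so L
n=21: →20(L), so W
n=22: →20(L), so W
n=23: →20(L), so W
n=24: →23(W), 22(W), 21(W) — all W, so L
n=25: →24(L), so W
n=26: →24(L), so W
n=27: →24(L), so W
n=28: →27(W), 26(W), 25(W) — all W, so L
n=29: →28(L), so W
n=30: →28(L), so W
n=31: →28(L), so W
n=32: →31(W), 30(W), 29(W) — all W, so L
n=33: →32(L), so W
n=34: →32(L), so W
n=35: →32(L), so W
n=36: →35(W), 34(W), 33(W) — all W, so L
n=37: →36(L), so W
n=38: →36(L), so W
n=39: →36(L), so W
n=40: →39(W), 38(W), 37(W) — all W, so L
Every move from 40 reaches a W position, so the mover loses.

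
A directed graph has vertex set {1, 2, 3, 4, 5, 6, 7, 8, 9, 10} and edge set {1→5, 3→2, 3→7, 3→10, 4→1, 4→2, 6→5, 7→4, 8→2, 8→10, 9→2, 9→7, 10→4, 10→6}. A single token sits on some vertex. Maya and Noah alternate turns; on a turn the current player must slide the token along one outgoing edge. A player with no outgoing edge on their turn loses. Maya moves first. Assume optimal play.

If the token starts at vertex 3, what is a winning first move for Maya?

Build the W/L table. Terminal = L. A non-terminal position is W if it has a move to some L; otherwise it is L.
Every edge goes from a vertex to one that appears earlier in the order 5, 2, 1, 4, 6, 10, 7, 8, 3, 9, so processing vertices in that order labels each vertex after all of its successors.
5: no outgoing edge → L
2: no outgoing edge → L
1: →5(L), so W
4: →2(L), so W
6: →5(L), so W
10: →6(W), 4(W) — all W, so L
7: →4(W) only, which is W, so L
8: →10(L), so W
3: →7(L), so W
9: →7(L), so W
From 3, the L positions reachable in one move are: 7, 10, 2. Any move reaching one of these is winning.

Move to 7.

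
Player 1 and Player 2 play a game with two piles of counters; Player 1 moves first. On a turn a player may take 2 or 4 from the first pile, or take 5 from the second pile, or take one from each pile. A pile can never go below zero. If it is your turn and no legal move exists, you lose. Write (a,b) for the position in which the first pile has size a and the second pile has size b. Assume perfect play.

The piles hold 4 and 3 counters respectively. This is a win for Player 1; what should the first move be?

Move to (0,3).

Build the W/L table. Terminal = L. A non-terminal position is W if it has a move to some L; otherwise it is L.
No move ever increases a pile, so every position that can arise here has a ≤ 4 and b ≤ 3; it is enough to label the cells with 0 ≤ a ≤ 4 and 0 ≤ b ≤ 3.
Every move lowers a or b (never raises either), so fill the grid row by row in increasing a, and left to right within a row: each cell's successors are then already labelled.
      b=0  b=1  b=2  b=3
a=0:    L    L    L    L
a=1:    L    W    W    W
a=2:    W    W    W    W
a=3:    W    L    L    L
a=4:    W    W    W    W
Cells with no legal move (terminal, hence L): (0,0), (0,1), (0,2), (0,3), (1,0).
The remaining L cells, each justified by listing all of its moves:
(3,1): only reaches (1,1)(W), (2,0)(W), all W → L
(3,2): only reaches (1,2)(W), (2,1)(W), all W → L
(3,3): only reaches (1,3)(W), (2,2)(W), all W → L
Every other cell has at least one move into one of the L cells above, so it is W.
From (4,3), the L positions reachable in one move are: (0,3), (3,2). Any move reaching one of these is winning.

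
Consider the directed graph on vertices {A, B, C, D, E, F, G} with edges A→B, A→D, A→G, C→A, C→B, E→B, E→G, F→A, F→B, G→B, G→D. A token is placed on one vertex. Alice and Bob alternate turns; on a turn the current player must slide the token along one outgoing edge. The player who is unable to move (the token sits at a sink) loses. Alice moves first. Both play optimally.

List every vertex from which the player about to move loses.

B, D

Positions with no move are L. A position that does have a move is losing for the player to move precisely when every available move leads to a winning position for the opponent. Fill in the labels:
Every edge goes from a vertex to one that appears earlier in the order B, D, G, A, E, C, F, so processing vertices in that order labels each vertex after all of its successors.
B: no outgoing edge → L
D: no outgoing edge → L
G: W (go to D, an L position)
A: W (go to D, an L position)
E: W (go to B, an L position)
C: W (go to B, an L position)
F: W (go to B, an L position)
Reading off the rows marked L gives the requested list; there are 2 such vertices.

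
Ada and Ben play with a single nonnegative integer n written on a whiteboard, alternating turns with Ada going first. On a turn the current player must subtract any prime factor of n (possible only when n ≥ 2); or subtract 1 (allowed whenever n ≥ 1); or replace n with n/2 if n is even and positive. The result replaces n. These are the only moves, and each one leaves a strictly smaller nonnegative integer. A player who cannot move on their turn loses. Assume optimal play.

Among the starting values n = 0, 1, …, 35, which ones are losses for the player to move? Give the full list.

0, 4, 9, 14, 20, 24, 30, 34

Use the standard recursion: the mover loses at a terminal position; elsewhere, the mover wins exactly when some move hands the opponent an L position.
n=0: no move → L
n=1: can move to 0, which is L ⇒ W
n=2: can move to 0, which is L ⇒ W
n=3: can move to 0, which is L ⇒ W
n=4: moves to 2(W), 3(W); every one is W ⇒ L
n=5: can move to 0, which is L ⇒ W
n=6: can move to 4, which is L ⇒ W
n=7: can move to 0, which is L ⇒ W
n=8: can move to 4, which is L ⇒ W
n=9: moves to 6(W), 8(W); every one is W ⇒ L
n=10: can move to 9, which is L ⇒ W
n=11: can move to 0, which is L ⇒ W
n=12: can move to 9, which is L ⇒ W
n=13: can move to 0, which is L ⇒ W
n=14: moves to 7(W), 12(W), 13(W); every one is W ⇒ L
n=15: can move to 14, which is L ⇒ W
n=16: can move to 14, which is L ⇒ W
n=17: can move to 0, which is L ⇒ W
n=18: can move to 9, which is L ⇒ W
n=19: can move to 0, which is L ⇒ W
n=20: moves to 10(W), 15(W), 18(W), 19(W); every one is W ⇒ L
n=21: can move to 14, which is L ⇒ W
n=22: can move to 20, which is L ⇒ W
n=23: can move to 0, which is L ⇒ W
n=24: moves to 12(W), 21(W), 22(W), 23(W); every one is W ⇒ L
n=25: can move to 20, which is L ⇒ W
n=26: can move to 24, which is L ⇒ W
n=27: can move to 24, which is L ⇒ W
n=28: can move to 14, which is L ⇒ W
n=29: can move to 0, which is L ⇒ W
n=30: moves to 15(W), 25(W), 27(W), 28(W), 29(W); every one is W ⇒ L
n=31: can move to 0, which is L ⇒ W
n=32: can move to 30, which is L ⇒ W
n=33: can move to 30, which is L ⇒ W
n=34: moves to 17(W), 32(W), 33(W); every one is W ⇒ L
n=35: can move to 30, which is L ⇒ W
The losing starting values of n are exactly the entries labelled L in this table (8 of them).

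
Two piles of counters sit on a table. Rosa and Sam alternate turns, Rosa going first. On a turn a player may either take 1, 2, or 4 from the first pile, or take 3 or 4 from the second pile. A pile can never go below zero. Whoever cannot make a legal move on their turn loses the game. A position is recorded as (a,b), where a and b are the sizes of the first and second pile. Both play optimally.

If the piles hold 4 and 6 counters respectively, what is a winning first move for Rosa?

Move to (2,6).

Work bottom-up. With no move the player to move loses. Otherwise the position is W if at least one move leads to an L position for the opponent, and L if every move leads to a W.
No move ever increases a pile, so every position that can arise here has a ≤ 4 and b ≤ 6; it is enough to label the cells with 0 ≤ a ≤ 4 and 0 ≤ b ≤ 6.
Every move lowers a or b (never raises either), so fill the grid row by row in increasing a, and left to right within a row: each cell's successors are then already labelled.
      b=0  b=1  b=2  b=3  b=4  b=5  b=6
a=0:    L    L    L    W    W    W    W
a=1:    W    W    W    L    L    L    W
a=2:    W    W    W    W    W    W    L
a=3:    L    L    L    W    W    W    W
a=4:    W    W    W    L    L    L    W
Cells with no legal move (terminal, hence L): (0,0), (0,1), (0,2).
The remaining L cells, each justified by listing all of its moves:
(1,3): L (options (0,3)(W), (1,0)(W) are all W)
(1,4): L (options (0,4)(W), (1,1)(W), (1,0)(W) are all W)
(1,5): L (options (0,5)(W), (1,2)(W), (1,1)(W) are all W)
(2,6): L (options (1,6)(W), (0,6)(W), (2,3)(W), (2,2)(W) are all W)
(3,0): L (options (2,0)(W), (1,0)(W) are all W)
(3,1): L (options (2,1)(W), (1,1)(W) are all W)
(3,2): L (options (2,2)(W), (1,2)(W) are all W)
(4,3): L (options (3,3)(W), (2,3)(W), (0,3)(W), (4,0)(W) are all W)
(4,4): L (options (3,4)(W), (2,4)(W), (0,4)(W), (4,1)(W), (4,0)(W) are all W)
(4,5): L (options (3,5)(W), (2,5)(W), (0,5)(W), (4,2)(W), (4,1)(W) are all W)
Every other cell has at least one move into one of the L cells above, so it is W.
From (4,6), the L positions reachable in one move are: (2,6), (4,3). Any move reaching one of these is winning.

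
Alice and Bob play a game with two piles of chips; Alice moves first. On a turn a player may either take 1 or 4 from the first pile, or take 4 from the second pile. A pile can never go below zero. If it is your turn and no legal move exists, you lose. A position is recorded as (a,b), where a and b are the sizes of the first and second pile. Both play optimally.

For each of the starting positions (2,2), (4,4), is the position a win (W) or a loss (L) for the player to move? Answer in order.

Use the standard recursion: the mover loses at a terminal position; elsewhere, the mover wins exactly when some move hands the opponent an L position.
No move ever increases a pile, so every position that can arise here has a ≤ 4 and b ≤ 4; it is enough to label the cells with 0 ≤ a ≤ 4 and 0 ≤ b ≤ 4.
Every move lowers a or b (never raises either), so fill the grid row by row in increasing a, and left to right within a row: each cell's successors are then already labelled.
      b=0  b=1  b=2  b=3  b=4
a=0:    L    L    L    L    W
a=1:    W    W    W    W    L
a=2:    L    L    L    L    W
a=3:    W    W    W    W    L
a=4:    W    W    W    W    W
Cells with no legal move (terminal, hence L): (0,0), (0,1), (0,2), (0,3).
The remaining L cells, each justified by listing all of its moves:
(1,4): L (options (0,4)(W), (1,0)(W) are all W)
(2,0): L (sole option (1,0)(W) is W)
(2,1): L (sole option (1,1)(W) is W)
(2,2): L (sole option (1,2)(W) is W)
(2,3): L (sole option (1,3)(W) is W)
(3,4): L (options (2,4)(W), (3,0)(W) are all W)
Every other cell has at least one move into one of the L cells above, so it is W.
(2,2): one of the L cells justified above, so L
(4,4): the move to (3,4) reaches an L cell, so W

(2,2): L, (4,4): W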